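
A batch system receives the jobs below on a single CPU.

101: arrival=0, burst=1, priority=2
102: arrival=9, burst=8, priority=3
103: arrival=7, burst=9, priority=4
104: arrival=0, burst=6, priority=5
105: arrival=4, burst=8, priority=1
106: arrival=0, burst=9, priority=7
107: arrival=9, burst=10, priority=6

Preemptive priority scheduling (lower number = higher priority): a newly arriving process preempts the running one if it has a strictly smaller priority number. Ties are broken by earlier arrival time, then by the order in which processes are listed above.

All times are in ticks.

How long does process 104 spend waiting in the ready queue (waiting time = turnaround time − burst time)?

Schedule: | 101 0-1 | 104 1-4 | 105 4-12 | 102 12-20 | 103 20-29 | 104 29-32 | 107 32-42 | 106 42-51 |
Completion: 101=1  102=20  103=29  104=32  105=12  106=51  107=42
Waiting(104) = turnaround − burst = 32 − 6 = 26

26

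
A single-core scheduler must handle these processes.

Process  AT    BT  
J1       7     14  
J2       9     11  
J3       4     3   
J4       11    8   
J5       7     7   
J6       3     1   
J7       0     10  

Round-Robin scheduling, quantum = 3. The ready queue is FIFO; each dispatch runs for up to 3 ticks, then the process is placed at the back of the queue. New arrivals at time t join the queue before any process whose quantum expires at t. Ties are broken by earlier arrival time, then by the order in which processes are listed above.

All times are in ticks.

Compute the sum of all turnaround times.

200

Gantt: | J7 0-3 | J6 3-4 | J7 4-7 | J3 7-10 | J1 10-13 | J5 13-16 | J7 16-19 | J2 19-22 | J4 22-25 | J1 25-28 | J5 28-31 | J7 31-32 | J2 32-35 | J4 35-38 | J1 38-41 | J5 41-42 | J2 42-45 | J4 45-47 | J1 47-50 | J2 50-52 | J1 52-54 |
Completion: J1=54  J2=52  J3=10  J4=47  J5=42  J6=4  J7=32
Turnaround = completion − arrival: J1=47, J2=43, J3=6, J4=36, J5=35, J6=1, J7=32
Total turnaround = 47 + 43 + 6 + 36 + 35 + 1 + 32 = 200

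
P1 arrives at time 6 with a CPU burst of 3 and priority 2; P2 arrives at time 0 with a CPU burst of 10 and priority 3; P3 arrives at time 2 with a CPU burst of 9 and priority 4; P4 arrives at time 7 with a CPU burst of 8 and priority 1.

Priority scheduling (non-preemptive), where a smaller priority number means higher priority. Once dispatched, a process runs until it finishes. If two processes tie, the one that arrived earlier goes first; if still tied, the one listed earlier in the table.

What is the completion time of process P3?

30

Schedule: | P2 0-10 | P4 10-18 | P1 18-21 | P3 21-30 |
Completion: P1=21  P2=10  P3=30  P4=18
Turnaround (C−A): P1=15  P2=10  P3=28  P4=11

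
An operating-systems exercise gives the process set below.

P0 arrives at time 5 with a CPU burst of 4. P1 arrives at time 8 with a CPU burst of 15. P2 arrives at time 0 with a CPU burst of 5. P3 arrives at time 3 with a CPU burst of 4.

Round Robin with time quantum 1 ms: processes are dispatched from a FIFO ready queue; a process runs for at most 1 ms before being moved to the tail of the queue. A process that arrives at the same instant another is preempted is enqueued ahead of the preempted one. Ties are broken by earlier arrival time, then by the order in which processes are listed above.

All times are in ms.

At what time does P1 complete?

Schedule: | P2 0-3 | P3 3-4 | P2 4-5 | P3 5-6 | P0 6-7 | P2 7-8 | P3 8-9 | P0 9-10 | P1 10-11 | P3 11-12 | P0 12-13 | P1 13-14 | P0 14-15 | P1 15-28 |
Completion: P0=15  P1=28  P2=8  P3=12
Turnaround (C−A): P0=10  P1=20  P2=8  P3=9

28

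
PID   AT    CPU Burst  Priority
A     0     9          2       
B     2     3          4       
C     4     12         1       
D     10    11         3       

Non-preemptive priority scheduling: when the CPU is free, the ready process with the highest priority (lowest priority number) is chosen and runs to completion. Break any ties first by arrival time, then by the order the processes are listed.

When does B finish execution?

Gantt: | A 0-9 | C 9-21 | D 21-32 | B 32-35 |
Completion: A=9  B=35  C=21  D=32

35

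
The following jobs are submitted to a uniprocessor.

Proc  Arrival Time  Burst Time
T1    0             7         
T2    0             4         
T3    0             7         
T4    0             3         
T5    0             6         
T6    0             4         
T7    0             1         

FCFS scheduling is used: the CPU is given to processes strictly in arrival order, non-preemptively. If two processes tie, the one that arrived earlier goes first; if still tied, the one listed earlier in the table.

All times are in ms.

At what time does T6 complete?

Schedule: | T1 0-7 | T2 7-11 | T3 11-18 | T4 18-21 | T5 21-27 | T6 27-31 | T7 31-32 |
Completion: T1=7  T2=11  T3=18  T4=21  T5=27  T6=31  T7=32

31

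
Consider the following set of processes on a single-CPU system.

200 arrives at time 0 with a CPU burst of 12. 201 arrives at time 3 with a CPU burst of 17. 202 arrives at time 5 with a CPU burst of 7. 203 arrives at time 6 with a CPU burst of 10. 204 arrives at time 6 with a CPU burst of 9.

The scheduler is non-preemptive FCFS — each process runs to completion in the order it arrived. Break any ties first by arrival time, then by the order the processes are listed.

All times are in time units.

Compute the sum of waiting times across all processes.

Gantt: | 200 0-12 | 201 12-29 | 202 29-36 | 203 36-46 | 204 46-55 |
Completion: 200=12  201=29  202=36  203=46  204=55
Waiting = turnaround − burst: 200=0, 201=9, 202=24, 203=30, 204=40
Total waiting = 0 + 9 + 24 + 30 + 40 = 103

103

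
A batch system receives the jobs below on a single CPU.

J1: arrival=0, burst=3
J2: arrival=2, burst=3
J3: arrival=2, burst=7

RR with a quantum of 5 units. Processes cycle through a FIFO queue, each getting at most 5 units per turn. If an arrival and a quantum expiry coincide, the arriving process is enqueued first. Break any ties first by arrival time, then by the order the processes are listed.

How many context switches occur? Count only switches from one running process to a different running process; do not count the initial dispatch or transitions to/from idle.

Timeline: | J1 0-3 | J2 3-6 | J3 6-13 |
Completion: J1=3  J2=6  J3=13
Turnaround (C−A): J1=3  J2=4  J3=11

2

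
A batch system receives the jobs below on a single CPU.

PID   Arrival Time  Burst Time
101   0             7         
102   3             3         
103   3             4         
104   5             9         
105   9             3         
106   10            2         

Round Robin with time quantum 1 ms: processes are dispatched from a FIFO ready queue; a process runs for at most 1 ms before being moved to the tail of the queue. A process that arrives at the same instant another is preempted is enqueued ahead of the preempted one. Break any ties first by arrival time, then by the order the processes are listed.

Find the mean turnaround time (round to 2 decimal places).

Schedule: | 101 0-3 | 102 3-4 | 103 4-5 | 101 5-6 | 102 6-7 | 104 7-8 | 103 8-9 | 101 9-10 | 102 10-11 | 104 11-12 | 105 12-13 | 103 13-14 | 106 14-15 | 101 15-16 | 104 16-17 | 105 17-18 | 103 18-19 | 106 19-20 | 101 20-21 | 104 21-22 | 105 22-23 | 104 23-28 |
Completion: 101=21  102=11  103=19  104=28  105=23  106=20
Turnaround (C−A): 101=21  102=8  103=16  104=23  105=14  106=10
Turnaround times: 101=21, 102=8, 103=16, 104=23, 105=14, 106=10
Average turnaround = (21+8+16+23+14+10) / 6 = 92/6 = 15.33

15.33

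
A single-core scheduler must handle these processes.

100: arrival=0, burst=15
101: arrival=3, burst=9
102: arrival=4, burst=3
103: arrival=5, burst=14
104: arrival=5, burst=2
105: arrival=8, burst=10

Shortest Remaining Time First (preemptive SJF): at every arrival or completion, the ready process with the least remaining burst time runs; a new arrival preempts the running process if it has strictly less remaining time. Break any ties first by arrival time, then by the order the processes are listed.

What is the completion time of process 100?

39

Gantt: | 100 0-3 | 101 3-4 | 102 4-7 | 104 7-9 | 101 9-17 | 105 17-27 | 100 27-39 | 103 39-53 |
Completion: 100=39  101=17  102=7  103=53  104=9  105=27
Turnaround (C−A): 100=39  101=14  102=3  103=48  104=4  105=19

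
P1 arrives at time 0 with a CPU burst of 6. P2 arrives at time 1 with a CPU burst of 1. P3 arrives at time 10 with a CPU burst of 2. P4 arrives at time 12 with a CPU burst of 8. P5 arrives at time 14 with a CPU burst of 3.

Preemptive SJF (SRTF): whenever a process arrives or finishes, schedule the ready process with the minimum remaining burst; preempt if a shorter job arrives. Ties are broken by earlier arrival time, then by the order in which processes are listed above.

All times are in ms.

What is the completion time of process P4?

23

Gantt: | P1 0-1 | P2 1-2 | P1 2-7 | idle 7-10 | P3 10-12 | P4 12-14 | P5 14-17 | P4 17-23 |
Completion: P1=7  P2=2  P3=12  P4=23  P5=17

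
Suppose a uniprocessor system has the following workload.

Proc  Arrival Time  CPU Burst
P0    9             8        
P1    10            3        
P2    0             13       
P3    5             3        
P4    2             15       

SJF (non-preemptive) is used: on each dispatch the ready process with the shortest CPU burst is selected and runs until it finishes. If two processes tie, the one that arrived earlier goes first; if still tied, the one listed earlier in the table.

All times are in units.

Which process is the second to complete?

P3

Gantt: | P2 0-13 | P3 13-16 | P1 16-19 | P0 19-27 | P4 27-42 |
Completion: P0=27  P1=19  P2=13  P3=16  P4=42
Turnaround (C−A): P0=18  P1=9  P2=13  P3=11  P4=40
Finish order: P2 → P3 → P1 → P0 → P4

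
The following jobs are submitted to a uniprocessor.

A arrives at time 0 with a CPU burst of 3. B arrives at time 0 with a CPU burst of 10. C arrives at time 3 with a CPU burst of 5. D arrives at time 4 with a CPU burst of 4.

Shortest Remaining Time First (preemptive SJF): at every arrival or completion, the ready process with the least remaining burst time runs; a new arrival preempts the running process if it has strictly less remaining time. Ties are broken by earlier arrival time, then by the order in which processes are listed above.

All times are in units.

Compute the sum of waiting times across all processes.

16

Schedule: | A 0-3 | C 3-8 | D 8-12 | B 12-22 |
Completion: A=3  B=22  C=8  D=12
Turnaround (C−A): A=3  B=22  C=5  D=8
Waiting = turnaround − burst: A=0, B=12, C=0, D=4
Total waiting = 0 + 12 + 0 + 4 = 16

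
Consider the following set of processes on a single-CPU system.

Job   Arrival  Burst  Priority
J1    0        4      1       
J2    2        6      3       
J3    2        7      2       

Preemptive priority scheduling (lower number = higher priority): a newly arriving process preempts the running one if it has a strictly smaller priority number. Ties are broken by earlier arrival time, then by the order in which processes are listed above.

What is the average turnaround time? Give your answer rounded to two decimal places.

9.33

Gantt: | J1 0-4 | J3 4-11 | J2 11-17 |
Completion: J1=4  J2=17  J3=11
Turnaround (C−A): J1=4  J2=15  J3=9
Turnaround times: J1=4, J2=15, J3=9
Average turnaround = (4+15+9) / 3 = 28/3 = 9.33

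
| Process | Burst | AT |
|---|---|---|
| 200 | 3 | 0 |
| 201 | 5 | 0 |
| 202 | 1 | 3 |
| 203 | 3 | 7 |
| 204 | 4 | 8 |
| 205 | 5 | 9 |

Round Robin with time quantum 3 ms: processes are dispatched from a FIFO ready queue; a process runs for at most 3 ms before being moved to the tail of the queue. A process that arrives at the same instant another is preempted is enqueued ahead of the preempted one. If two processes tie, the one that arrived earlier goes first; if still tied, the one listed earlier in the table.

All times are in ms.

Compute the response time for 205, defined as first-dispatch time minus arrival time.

Timeline: | 200 0-3 | 201 3-6 | 202 6-7 | 201 7-9 | 203 9-12 | 204 12-15 | 205 15-18 | 204 18-19 | 205 19-21 |
Completion: 200=3  201=9  202=7  203=12  204=19  205=21
Response(205) = first start − arrival = 15 − 9 = 6

6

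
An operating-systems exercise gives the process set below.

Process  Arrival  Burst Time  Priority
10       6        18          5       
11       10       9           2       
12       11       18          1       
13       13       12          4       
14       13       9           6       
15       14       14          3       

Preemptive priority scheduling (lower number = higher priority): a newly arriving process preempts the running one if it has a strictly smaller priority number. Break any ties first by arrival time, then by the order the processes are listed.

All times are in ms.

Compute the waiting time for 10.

53

Timeline: | idle 0-6 | 10 6-10 | 11 10-11 | 12 11-29 | 11 29-37 | 15 37-51 | 13 51-63 | 10 63-77 | 14 77-86 |
Completion: 10=77  11=37  12=29  13=63  14=86  15=51
Turnaround (C−A): 10=71  11=27  12=18  13=50  14=73  15=37
Waiting(10) = turnaround − burst = 71 − 18 = 53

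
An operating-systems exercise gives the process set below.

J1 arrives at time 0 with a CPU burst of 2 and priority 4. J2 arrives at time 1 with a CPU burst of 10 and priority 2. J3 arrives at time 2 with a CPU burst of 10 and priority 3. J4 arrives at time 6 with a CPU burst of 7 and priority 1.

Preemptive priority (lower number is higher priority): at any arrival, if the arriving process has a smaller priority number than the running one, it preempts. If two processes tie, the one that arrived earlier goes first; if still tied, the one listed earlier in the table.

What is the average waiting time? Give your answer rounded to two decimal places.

Timeline: | J1 0-1 | J2 1-6 | J4 6-13 | J2 13-18 | J3 18-28 | J1 28-29 |
Completion: J1=29  J2=18  J3=28  J4=13
Waiting times: J1=27, J2=7, J3=16, J4=0
Average waiting = (27+7+16+0) / 4 = 50/4 = 12.50

12.50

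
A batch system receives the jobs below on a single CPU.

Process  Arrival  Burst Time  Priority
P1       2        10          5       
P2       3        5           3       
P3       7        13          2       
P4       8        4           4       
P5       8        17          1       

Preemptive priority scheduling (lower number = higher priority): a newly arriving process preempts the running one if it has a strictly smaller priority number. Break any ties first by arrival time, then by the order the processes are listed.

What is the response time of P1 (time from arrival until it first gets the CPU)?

0

Gantt: | idle 0-2 | P1 2-3 | P2 3-7 | P3 7-8 | P5 8-25 | P3 25-37 | P2 37-38 | P4 38-42 | P1 42-51 |
Completion: P1=51  P2=38  P3=37  P4=42  P5=25
Turnaround (C−A): P1=49  P2=35  P3=30  P4=34  P5=17
Response(P1) = first start − arrival = 2 − 2 = 0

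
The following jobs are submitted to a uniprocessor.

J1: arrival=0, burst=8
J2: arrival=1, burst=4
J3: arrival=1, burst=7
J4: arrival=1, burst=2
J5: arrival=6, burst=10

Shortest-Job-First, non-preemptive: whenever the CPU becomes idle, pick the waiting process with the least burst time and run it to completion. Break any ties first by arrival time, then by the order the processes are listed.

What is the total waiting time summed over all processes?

Gantt: | J1 0-8 | J4 8-10 | J2 10-14 | J3 14-21 | J5 21-31 |
Completion: J1=8  J2=14  J3=21  J4=10  J5=31
Turnaround (C−A): J1=8  J2=13  J3=20  J4=9  J5=25
Waiting = turnaround − burst: J1=0, J2=9, J3=13, J4=7, J5=15
Total waiting = 0 + 9 + 13 + 7 + 15 = 44

44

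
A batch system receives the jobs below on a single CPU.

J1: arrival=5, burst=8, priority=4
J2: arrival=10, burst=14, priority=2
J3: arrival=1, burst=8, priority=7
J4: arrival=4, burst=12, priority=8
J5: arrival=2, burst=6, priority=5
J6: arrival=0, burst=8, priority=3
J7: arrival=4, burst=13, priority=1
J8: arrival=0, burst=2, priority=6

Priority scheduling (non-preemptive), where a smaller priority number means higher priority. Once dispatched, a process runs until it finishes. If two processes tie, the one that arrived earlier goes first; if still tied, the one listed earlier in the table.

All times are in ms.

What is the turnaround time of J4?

67

Gantt: | J6 0-8 | J7 8-21 | J2 21-35 | J1 35-43 | J5 43-49 | J8 49-51 | J3 51-59 | J4 59-71 |
Completion: J1=43  J2=35  J3=59  J4=71  J5=49  J6=8  J7=21  J8=51
Turnaround (C−A): J1=38  J2=25  J3=58  J4=67  J5=47  J6=8  J7=17  J8=51
Turnaround(J4) = completion − arrival = 71 − 4 = 67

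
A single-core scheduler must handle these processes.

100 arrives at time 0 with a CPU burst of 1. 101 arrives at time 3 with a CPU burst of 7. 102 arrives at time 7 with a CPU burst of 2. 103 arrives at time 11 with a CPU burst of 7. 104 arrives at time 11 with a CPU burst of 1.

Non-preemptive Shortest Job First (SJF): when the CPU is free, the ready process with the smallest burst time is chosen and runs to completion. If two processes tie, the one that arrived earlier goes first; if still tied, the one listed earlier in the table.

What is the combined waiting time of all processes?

6

Timeline: | 100 0-1 | idle 1-3 | 101 3-10 | 102 10-12 | 104 12-13 | 103 13-20 |
Completion: 100=1  101=10  102=12  103=20  104=13
Waiting = turnaround − burst: 100=0, 101=0, 102=3, 103=2, 104=1
Total waiting = 0 + 0 + 3 + 2 + 1 = 6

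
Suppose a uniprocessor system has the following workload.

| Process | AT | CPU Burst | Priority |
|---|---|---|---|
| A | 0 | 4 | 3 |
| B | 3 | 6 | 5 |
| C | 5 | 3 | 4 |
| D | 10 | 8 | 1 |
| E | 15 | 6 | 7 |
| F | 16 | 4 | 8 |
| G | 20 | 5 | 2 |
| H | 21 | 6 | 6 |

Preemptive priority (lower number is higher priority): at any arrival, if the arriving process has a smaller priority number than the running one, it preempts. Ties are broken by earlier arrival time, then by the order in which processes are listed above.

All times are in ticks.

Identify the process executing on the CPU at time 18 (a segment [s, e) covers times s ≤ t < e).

B

Schedule: | A 0-4 | B 4-5 | C 5-8 | B 8-10 | D 10-18 | B 18-20 | G 20-25 | B 25-26 | H 26-32 | E 32-38 | F 38-42 |
Completion: A=4  B=26  C=8  D=18  E=38  F=42  G=25  H=32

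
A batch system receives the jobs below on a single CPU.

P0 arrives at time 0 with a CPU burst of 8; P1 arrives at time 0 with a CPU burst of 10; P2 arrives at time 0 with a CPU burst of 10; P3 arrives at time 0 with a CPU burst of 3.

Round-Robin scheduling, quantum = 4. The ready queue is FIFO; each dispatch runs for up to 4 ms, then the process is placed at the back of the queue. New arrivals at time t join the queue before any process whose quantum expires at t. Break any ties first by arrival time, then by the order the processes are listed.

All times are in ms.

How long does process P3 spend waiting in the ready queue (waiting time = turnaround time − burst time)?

12

Timeline: | P0 0-4 | P1 4-8 | P2 8-12 | P3 12-15 | P0 15-19 | P1 19-23 | P2 23-27 | P1 27-29 | P2 29-31 |
Completion: P0=19  P1=29  P2=31  P3=15
Waiting(P3) = turnaround − burst = 15 − 3 = 12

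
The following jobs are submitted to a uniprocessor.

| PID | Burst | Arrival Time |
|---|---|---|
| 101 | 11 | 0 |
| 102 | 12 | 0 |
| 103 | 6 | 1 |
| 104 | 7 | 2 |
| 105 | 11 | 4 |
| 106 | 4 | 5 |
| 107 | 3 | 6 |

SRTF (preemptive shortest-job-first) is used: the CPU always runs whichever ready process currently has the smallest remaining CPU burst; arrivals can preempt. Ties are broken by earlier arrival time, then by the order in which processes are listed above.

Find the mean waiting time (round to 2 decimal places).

Schedule: | 101 0-1 | 103 1-7 | 107 7-10 | 106 10-14 | 104 14-21 | 101 21-31 | 105 31-42 | 102 42-54 |
Completion: 101=31  102=54  103=7  104=21  105=42  106=14  107=10
Turnaround (C−A): 101=31  102=54  103=6  104=19  105=38  106=9  107=4
Waiting times: 101=20, 102=42, 103=0, 104=12, 105=27, 106=5, 107=1
Average waiting = (20+42+0+12+27+5+1) / 7 = 107/7 = 15.29

15.29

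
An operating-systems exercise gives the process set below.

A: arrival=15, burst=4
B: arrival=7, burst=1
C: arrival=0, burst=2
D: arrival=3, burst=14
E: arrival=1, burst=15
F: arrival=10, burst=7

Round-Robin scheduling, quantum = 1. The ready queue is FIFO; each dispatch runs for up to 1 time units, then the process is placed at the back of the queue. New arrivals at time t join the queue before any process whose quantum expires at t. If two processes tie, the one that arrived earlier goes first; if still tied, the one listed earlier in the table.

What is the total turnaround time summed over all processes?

125

Schedule: | C 0-1 | E 1-2 | C 2-3 | E 3-4 | D 4-5 | E 5-6 | D 6-7 | E 7-8 | B 8-9 | D 9-10 | E 10-11 | F 11-12 | D 12-13 | E 13-14 | F 14-15 | D 15-16 | E 16-17 | A 17-18 | F 18-19 | D 19-20 | E 20-21 | A 21-22 | F 22-23 | D 23-24 | E 24-25 | A 25-26 | F 26-27 | D 27-28 | E 28-29 | A 29-30 | F 30-31 | D 31-32 | E 32-33 | F 33-34 | D 34-35 | E 35-36 | D 36-37 | E 37-38 | D 38-39 | E 39-40 | D 40-41 | E 41-42 | D 42-43 |
Completion: A=30  B=9  C=3  D=43  E=42  F=34
Turnaround = completion − arrival: A=15, B=2, C=3, D=40, E=41, F=24
Total turnaround = 15 + 2 + 3 + 40 + 41 + 24 = 125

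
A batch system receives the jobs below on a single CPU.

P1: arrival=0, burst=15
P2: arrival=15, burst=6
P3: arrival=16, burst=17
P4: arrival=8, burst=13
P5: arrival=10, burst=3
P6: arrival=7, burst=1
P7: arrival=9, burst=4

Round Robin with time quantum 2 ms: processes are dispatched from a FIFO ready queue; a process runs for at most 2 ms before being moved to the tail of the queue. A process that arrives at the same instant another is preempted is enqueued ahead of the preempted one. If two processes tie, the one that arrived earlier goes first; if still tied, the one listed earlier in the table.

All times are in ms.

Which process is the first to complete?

Timeline: | P1 0-8 | P6 8-9 | P4 9-11 | P1 11-13 | P7 13-15 | P5 15-17 | P4 17-19 | P1 19-21 | P2 21-23 | P7 23-25 | P3 25-27 | P5 27-28 | P4 28-30 | P1 30-32 | P2 32-34 | P3 34-36 | P4 36-38 | P1 38-39 | P2 39-41 | P3 41-43 | P4 43-45 | P3 45-47 | P4 47-49 | P3 49-51 | P4 51-52 | P3 52-59 |
Completion: P1=39  P2=41  P3=59  P4=52  P5=28  P6=9  P7=25
Finish order: P6 → P7 → P5 → P1 → P2 → P4 → P3

P6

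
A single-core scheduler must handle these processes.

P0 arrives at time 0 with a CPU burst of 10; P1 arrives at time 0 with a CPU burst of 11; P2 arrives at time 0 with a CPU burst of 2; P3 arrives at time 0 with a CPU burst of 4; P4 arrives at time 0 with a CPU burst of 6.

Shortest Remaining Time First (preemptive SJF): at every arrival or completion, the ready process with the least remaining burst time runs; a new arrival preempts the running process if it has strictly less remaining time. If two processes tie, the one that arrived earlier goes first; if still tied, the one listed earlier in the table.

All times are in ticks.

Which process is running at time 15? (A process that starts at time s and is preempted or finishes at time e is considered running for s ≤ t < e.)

Gantt: | P2 0-2 | P3 2-6 | P4 6-12 | P0 12-22 | P1 22-33 |
Completion: P0=22  P1=33  P2=2  P3=6  P4=12
Turnaround (C−A): P0=22  P1=33  P2=2  P3=6  P4=12

P0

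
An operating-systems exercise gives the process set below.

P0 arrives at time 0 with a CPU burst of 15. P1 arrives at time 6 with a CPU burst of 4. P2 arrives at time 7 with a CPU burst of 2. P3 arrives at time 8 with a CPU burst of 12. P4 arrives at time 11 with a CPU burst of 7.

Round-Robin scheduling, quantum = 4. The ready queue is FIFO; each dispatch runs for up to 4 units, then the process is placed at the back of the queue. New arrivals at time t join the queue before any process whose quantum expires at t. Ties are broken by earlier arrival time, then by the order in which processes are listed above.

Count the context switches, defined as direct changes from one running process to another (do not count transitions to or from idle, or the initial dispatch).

9

Timeline: | P0 0-8 | P1 8-12 | P2 12-14 | P3 14-18 | P0 18-22 | P4 22-26 | P3 26-30 | P0 30-33 | P4 33-36 | P3 36-40 |
Completion: P0=33  P1=12  P2=14  P3=40  P4=36
Turnaround (C−A): P0=33  P1=6  P2=7  P3=32  P4=25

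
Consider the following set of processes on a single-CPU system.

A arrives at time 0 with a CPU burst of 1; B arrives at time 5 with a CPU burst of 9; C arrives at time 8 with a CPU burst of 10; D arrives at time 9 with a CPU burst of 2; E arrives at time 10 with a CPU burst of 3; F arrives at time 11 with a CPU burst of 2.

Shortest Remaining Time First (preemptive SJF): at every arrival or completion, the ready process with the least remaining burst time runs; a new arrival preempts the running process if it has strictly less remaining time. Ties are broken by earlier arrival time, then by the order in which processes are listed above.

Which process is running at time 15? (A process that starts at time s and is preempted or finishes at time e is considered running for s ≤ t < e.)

E

Schedule: | A 0-1 | idle 1-5 | B 5-9 | D 9-11 | F 11-13 | E 13-16 | B 16-21 | C 21-31 |
Completion: A=1  B=21  C=31  D=11  E=16  F=13
Turnaround (C−A): A=1  B=16  C=23  D=2  E=6  F=2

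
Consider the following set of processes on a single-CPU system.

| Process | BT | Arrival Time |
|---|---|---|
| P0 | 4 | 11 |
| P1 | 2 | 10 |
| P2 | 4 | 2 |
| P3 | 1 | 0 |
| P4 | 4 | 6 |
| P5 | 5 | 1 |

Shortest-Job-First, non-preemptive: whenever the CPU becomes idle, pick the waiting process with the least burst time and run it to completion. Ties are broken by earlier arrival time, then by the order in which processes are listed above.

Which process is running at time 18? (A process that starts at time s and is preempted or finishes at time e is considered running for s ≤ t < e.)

Schedule: | P3 0-1 | P5 1-6 | P2 6-10 | P1 10-12 | P4 12-16 | P0 16-20 |
Completion: P0=20  P1=12  P2=10  P3=1  P4=16  P5=6

P0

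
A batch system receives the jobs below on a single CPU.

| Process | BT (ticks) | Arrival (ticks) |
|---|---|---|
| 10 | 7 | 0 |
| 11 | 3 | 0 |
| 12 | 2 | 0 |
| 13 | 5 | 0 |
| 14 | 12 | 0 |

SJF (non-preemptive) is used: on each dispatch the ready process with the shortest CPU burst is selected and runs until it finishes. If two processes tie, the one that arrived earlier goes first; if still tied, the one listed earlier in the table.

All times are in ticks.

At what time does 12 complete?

2

Schedule: | 12 0-2 | 11 2-5 | 13 5-10 | 10 10-17 | 14 17-29 |
Completion: 10=17  11=5  12=2  13=10  14=29
Turnaround (C−A): 10=17  11=5  12=2  13=10  14=29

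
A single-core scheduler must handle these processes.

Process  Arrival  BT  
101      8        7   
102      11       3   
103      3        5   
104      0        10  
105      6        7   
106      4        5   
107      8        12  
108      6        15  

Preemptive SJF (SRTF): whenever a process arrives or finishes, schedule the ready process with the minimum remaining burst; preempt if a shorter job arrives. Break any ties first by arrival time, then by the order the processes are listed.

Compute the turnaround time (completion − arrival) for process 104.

23

Gantt: | 104 0-3 | 103 3-8 | 106 8-13 | 102 13-16 | 104 16-23 | 105 23-30 | 101 30-37 | 107 37-49 | 108 49-64 |
Completion: 101=37  102=16  103=8  104=23  105=30  106=13  107=49  108=64
Turnaround(104) = completion − arrival = 23 − 0 = 23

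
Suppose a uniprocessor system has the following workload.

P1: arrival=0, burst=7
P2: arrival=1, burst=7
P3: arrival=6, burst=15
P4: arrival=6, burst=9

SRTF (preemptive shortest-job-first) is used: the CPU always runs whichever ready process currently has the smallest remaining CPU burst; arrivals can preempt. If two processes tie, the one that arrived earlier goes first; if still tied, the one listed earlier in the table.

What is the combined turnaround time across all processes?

69

Gantt: | P1 0-7 | P2 7-14 | P4 14-23 | P3 23-38 |
Completion: P1=7  P2=14  P3=38  P4=23
Turnaround (C−A): P1=7  P2=13  P3=32  P4=17
Turnaround = completion − arrival: P1=7, P2=13, P3=32, P4=17
Total turnaround = 7 + 13 + 32 + 17 = 69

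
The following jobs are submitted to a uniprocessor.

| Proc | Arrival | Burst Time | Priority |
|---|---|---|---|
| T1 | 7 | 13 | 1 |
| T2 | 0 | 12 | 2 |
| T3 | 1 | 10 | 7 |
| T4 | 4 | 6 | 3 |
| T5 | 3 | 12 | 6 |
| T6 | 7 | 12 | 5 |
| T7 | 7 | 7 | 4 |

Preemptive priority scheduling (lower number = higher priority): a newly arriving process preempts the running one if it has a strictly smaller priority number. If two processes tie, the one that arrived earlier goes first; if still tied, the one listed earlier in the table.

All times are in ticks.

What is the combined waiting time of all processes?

197

Gantt: | T2 0-7 | T1 7-20 | T2 20-25 | T4 25-31 | T7 31-38 | T6 38-50 | T5 50-62 | T3 62-72 |
Completion: T1=20  T2=25  T3=72  T4=31  T5=62  T6=50  T7=38
Waiting = turnaround − burst: T1=0, T2=13, T3=61, T4=21, T5=47, T6=31, T7=24
Total waiting = 0 + 13 + 61 + 21 + 47 + 31 + 24 = 197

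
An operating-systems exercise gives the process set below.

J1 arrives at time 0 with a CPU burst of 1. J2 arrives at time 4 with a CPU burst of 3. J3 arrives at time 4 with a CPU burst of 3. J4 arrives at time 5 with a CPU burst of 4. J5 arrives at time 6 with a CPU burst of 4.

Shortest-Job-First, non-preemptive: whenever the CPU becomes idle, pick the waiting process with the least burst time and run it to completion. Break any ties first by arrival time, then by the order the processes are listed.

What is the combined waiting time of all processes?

16

Timeline: | J1 0-1 | idle 1-4 | J2 4-7 | J3 7-10 | J4 10-14 | J5 14-18 |
Completion: J1=1  J2=7  J3=10  J4=14  J5=18
Turnaround (C−A): J1=1  J2=3  J3=6  J4=9  J5=12
Waiting = turnaround − burst: J1=0, J2=0, J3=3, J4=5, J5=8
Total waiting = 0 + 0 + 3 + 5 + 8 = 16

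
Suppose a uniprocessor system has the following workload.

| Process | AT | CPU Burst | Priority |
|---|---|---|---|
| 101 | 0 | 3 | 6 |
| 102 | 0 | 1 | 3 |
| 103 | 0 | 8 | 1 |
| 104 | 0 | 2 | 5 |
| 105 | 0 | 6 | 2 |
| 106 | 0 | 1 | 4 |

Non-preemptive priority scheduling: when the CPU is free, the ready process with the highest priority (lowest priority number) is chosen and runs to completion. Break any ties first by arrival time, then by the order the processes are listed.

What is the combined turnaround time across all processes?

Timeline: | 103 0-8 | 105 8-14 | 102 14-15 | 106 15-16 | 104 16-18 | 101 18-21 |
Completion: 101=21  102=15  103=8  104=18  105=14  106=16
Turnaround = completion − arrival: 101=21, 102=15, 103=8, 104=18, 105=14, 106=16
Total turnaround = 21 + 15 + 8 + 18 + 14 + 16 = 92

92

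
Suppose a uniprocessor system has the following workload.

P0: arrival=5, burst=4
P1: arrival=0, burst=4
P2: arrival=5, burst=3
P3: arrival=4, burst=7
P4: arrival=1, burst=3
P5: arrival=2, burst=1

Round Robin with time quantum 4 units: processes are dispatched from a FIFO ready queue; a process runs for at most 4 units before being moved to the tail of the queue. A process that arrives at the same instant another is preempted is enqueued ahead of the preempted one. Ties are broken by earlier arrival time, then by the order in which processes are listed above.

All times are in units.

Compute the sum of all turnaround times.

Gantt: | P1 0-4 | P4 4-7 | P5 7-8 | P3 8-12 | P0 12-16 | P2 16-19 | P3 19-22 |
Completion: P0=16  P1=4  P2=19  P3=22  P4=7  P5=8
Turnaround = completion − arrival: P0=11, P1=4, P2=14, P3=18, P4=6, P5=6
Total turnaround = 11 + 4 + 14 + 18 + 6 + 6 = 59

59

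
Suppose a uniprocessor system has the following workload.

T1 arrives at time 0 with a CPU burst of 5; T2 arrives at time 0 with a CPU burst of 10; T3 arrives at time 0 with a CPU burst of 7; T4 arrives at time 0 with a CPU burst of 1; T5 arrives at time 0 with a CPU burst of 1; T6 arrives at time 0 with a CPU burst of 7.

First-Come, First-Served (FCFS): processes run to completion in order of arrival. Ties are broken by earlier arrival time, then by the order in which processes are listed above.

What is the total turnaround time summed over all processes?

120

Timeline: | T1 0-5 | T2 5-15 | T3 15-22 | T4 22-23 | T5 23-24 | T6 24-31 |
Completion: T1=5  T2=15  T3=22  T4=23  T5=24  T6=31
Turnaround = completion − arrival: T1=5, T2=15, T3=22, T4=23, T5=24, T6=31
Total turnaround = 5 + 15 + 22 + 23 + 24 + 31 = 120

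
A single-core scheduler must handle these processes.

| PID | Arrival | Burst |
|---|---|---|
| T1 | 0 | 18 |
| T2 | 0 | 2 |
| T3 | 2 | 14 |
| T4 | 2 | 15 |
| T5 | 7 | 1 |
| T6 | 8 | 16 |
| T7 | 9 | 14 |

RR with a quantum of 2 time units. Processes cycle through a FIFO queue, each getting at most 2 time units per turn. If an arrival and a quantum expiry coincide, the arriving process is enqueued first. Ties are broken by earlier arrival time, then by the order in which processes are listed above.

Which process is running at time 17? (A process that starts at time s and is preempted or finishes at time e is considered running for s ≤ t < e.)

T7

Gantt: | T1 0-2 | T2 2-4 | T3 4-6 | T4 6-8 | T1 8-10 | T3 10-12 | T5 12-13 | T6 13-15 | T4 15-17 | T7 17-19 | T1 19-21 | T3 21-23 | T6 23-25 | T4 25-27 | T7 27-29 | T1 29-31 | T3 31-33 | T6 33-35 | T4 35-37 | T7 37-39 | T1 39-41 | T3 41-43 | T6 43-45 | T4 45-47 | T7 47-49 | T1 49-51 | T3 51-53 | T6 53-55 | T4 55-57 | T7 57-59 | T1 59-61 | T3 61-63 | T6 63-65 | T4 65-67 | T7 67-69 | T1 69-71 | T6 71-73 | T4 73-74 | T7 74-76 | T1 76-78 | T6 78-80 |
Completion: T1=78  T2=4  T3=63  T4=74  T5=13  T6=80  T7=76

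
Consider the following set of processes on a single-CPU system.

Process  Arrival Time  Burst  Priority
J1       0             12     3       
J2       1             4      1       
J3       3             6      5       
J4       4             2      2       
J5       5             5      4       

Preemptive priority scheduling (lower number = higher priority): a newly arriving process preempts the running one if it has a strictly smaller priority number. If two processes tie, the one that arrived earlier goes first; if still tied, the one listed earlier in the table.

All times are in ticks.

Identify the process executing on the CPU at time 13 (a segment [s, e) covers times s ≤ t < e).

J1

Schedule: | J1 0-1 | J2 1-5 | J4 5-7 | J1 7-18 | J5 18-23 | J3 23-29 |
Completion: J1=18  J2=5  J3=29  J4=7  J5=23
Turnaround (C−A): J1=18  J2=4  J3=26  J4=3  J5=18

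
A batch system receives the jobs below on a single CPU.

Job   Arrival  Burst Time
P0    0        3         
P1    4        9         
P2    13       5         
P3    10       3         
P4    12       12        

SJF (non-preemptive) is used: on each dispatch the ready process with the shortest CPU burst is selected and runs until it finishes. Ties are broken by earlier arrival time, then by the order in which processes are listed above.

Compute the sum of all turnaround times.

Schedule: | P0 0-3 | idle 3-4 | P1 4-13 | P3 13-16 | P2 16-21 | P4 21-33 |
Completion: P0=3  P1=13  P2=21  P3=16  P4=33
Turnaround (C−A): P0=3  P1=9  P2=8  P3=6  P4=21
Turnaround = completion − arrival: P0=3, P1=9, P2=8, P3=6, P4=21
Total turnaround = 3 + 9 + 8 + 6 + 21 = 47

47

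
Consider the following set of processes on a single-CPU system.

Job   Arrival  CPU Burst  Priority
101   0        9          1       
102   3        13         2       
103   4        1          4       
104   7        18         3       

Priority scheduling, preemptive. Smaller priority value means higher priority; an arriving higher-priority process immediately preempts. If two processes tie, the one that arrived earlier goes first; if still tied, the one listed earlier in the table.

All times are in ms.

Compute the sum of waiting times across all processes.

Schedule: | 101 0-9 | 102 9-22 | 104 22-40 | 103 40-41 |
Completion: 101=9  102=22  103=41  104=40
Turnaround (C−A): 101=9  102=19  103=37  104=33
Waiting = turnaround − burst: 101=0, 102=6, 103=36, 104=15
Total waiting = 0 + 6 + 36 + 15 = 57

57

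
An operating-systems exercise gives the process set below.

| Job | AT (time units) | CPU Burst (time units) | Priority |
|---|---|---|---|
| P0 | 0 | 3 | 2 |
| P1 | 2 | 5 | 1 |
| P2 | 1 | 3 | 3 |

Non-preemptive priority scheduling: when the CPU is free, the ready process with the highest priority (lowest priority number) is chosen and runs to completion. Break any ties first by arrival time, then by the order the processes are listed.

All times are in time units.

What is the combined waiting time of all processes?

8

Timeline: | P0 0-3 | P1 3-8 | P2 8-11 |
Completion: P0=3  P1=8  P2=11
Waiting = turnaround − burst: P0=0, P1=1, P2=7
Total waiting = 0 + 1 + 7 = 8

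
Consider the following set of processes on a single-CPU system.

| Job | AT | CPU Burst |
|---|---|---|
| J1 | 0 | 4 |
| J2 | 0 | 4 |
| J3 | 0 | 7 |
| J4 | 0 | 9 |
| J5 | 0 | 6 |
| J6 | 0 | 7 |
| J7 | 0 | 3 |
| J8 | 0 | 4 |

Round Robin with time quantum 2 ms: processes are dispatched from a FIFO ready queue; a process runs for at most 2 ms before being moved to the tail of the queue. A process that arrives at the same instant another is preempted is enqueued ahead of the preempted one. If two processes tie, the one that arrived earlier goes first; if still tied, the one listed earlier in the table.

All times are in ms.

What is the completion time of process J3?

40

Timeline: | J1 0-2 | J2 2-4 | J3 4-6 | J4 6-8 | J5 8-10 | J6 10-12 | J7 12-14 | J8 14-16 | J1 16-18 | J2 18-20 | J3 20-22 | J4 22-24 | J5 24-26 | J6 26-28 | J7 28-29 | J8 29-31 | J3 31-33 | J4 33-35 | J5 35-37 | J6 37-39 | J3 39-40 | J4 40-42 | J6 42-43 | J4 43-44 |
Completion: J1=18  J2=20  J3=40  J4=44  J5=37  J6=43  J7=29  J8=31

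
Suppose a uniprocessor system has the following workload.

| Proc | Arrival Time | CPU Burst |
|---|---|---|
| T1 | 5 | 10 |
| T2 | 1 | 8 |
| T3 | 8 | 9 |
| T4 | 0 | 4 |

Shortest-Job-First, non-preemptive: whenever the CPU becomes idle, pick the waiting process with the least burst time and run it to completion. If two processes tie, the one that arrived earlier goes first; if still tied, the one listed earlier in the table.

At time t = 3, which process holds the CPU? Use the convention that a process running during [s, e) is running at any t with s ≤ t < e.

Schedule: | T4 0-4 | T2 4-12 | T3 12-21 | T1 21-31 |
Completion: T1=31  T2=12  T3=21  T4=4

T4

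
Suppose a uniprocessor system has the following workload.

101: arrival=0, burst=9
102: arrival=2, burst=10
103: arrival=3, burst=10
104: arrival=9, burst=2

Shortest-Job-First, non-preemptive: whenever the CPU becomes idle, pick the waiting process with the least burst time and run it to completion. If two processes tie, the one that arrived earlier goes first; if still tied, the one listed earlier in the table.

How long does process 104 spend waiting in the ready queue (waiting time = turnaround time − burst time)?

Gantt: | 101 0-9 | 104 9-11 | 102 11-21 | 103 21-31 |
Completion: 101=9  102=21  103=31  104=11
Turnaround (C−A): 101=9  102=19  103=28  104=2
Waiting(104) = turnaround − burst = 2 − 2 = 0

0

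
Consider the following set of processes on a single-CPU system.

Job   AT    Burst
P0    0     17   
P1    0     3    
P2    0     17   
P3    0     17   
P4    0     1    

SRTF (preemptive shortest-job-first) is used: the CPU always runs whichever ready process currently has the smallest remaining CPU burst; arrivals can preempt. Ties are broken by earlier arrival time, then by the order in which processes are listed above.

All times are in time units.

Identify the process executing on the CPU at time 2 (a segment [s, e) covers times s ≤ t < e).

Gantt: | P4 0-1 | P1 1-4 | P0 4-21 | P2 21-38 | P3 38-55 |
Completion: P0=21  P1=4  P2=38  P3=55  P4=1

P1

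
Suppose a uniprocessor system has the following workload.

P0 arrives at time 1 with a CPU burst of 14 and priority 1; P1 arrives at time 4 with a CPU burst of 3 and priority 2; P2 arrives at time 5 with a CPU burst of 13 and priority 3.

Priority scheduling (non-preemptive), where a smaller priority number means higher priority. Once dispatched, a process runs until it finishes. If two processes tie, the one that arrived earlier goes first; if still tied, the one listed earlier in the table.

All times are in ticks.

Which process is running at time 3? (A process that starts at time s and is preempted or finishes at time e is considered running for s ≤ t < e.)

Gantt: | idle 0-1 | P0 1-15 | P1 15-18 | P2 18-31 |
Completion: P0=15  P1=18  P2=31
Turnaround (C−A): P0=14  P1=14  P2=26

P0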